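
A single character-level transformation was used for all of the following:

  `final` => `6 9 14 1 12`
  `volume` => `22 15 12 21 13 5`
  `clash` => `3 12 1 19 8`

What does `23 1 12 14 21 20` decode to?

f is letter #6 and maps to 6: an offset of 0. Letters become their 1-indexed alphabet positions: a=1 … z=26.
Undoing it on 23 1 12 14 21 20: 23=w, 1=a, 12=l, 14=n, 21=u, 20=t.

walnut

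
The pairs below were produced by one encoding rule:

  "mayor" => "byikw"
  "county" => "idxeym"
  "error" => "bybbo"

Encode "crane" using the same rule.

oxkbm

The output letters match the input read backwards, each shifted +10: mayor reversed is royam. Two steps: reverse the string, then apply a Caesar shift of +10.
For crane: reverse → enarc; then shift: e+10=o, n+10=x, a+10=k, r+10=b, c+10=m.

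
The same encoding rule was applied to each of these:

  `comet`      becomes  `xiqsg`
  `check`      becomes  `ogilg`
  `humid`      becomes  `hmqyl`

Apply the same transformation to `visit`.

The output letters match the input read backwards, each shifted +4: comet reversed is temoc. The word is reversed, then every letter is shifted forward by 4.
On visit: reverse → tisiv; then shift: t+4=x, i+4=m, s+4=w, i+4=m, v+4=z.

xmwmz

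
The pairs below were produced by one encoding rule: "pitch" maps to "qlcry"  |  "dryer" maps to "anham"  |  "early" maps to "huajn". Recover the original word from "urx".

The output letters match the input read backwards, each shifted +9: pitch reversed is hctip. The word is reversed, then every letter is shifted forward by 9.
Decoding urx: shift back: u−9=l, r−9=i, x−9=o → lio; then reverse → oil.

oil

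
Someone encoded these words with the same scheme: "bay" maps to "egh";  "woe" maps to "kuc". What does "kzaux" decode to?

The output letters match the input read backwards, each shifted +6: bay reversed is yab. Two steps: reverse the string, then apply a Caesar shift of +6.
Reversing it on kzaux: shift back: k−6=e, z−6=t, a−6=u, u−6=o, x−6=r → etuor; then reverse → route.

route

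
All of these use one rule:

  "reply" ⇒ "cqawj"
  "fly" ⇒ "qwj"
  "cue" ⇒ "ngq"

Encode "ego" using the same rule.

qra

The shift depends on letter class: consonant r→c is +11, but vowel e→q is +12. Two shifts are in play — +12 for a/e/i/o/u, +11 for every other letter.
On ego: e(vowel)+12=q, g(cons)+11=r, o(vowel)+12=a.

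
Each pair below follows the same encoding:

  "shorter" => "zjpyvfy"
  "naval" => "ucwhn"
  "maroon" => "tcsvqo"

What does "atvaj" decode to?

Shifts by position in shorter: pos 0: s→z (+7), pos 1: h→j (+2), pos 2: o→p (+1), pos 3: r→y (+7), pos 4: t→v (+2), pos 5: e→f (+1) — repeating every 3. The shifts repeat in a cycle of length 3: positions 0,1,… shift by +7, +2, +1, then the pattern repeats.
Decoding atvaj: a−7=t, t−2=r, v−1=u, a−7=t, j−2=h.

truth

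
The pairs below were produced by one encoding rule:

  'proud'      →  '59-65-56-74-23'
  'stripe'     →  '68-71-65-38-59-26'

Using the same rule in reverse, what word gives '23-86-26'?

dye

p(#16)→59 and r(#18)→65: differences scale by 3, so n = 3·pos + 11. The formula is n = 3×(alphabet index, a=1) + 11.
Decoding 23-86-26: 23→(23−11)÷3=4=d, 86→(86−11)÷3=25=y, 26→(26−11)÷3=5=e.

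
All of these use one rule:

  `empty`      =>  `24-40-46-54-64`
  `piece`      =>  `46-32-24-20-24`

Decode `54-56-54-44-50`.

Each letter becomes 2×(its alphabet position, a=1..z=26) + 14.
Decoding 54-56-54-44-50: 54→(54−14)÷2=20=t, 56→(56−14)÷2=21=u, 54→(54−14)÷2=20=t, 44→(44−14)÷2=15=o, 50→(50−14)÷2=18=r.

tutor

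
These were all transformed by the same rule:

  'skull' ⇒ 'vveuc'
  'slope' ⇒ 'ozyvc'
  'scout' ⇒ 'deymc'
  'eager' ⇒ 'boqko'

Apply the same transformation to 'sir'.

The word is reversed, then every letter is shifted forward by 10.
Applying it to sir: reverse → ris; then shift: r+10=b, i+10=s, s+10=c.

bsc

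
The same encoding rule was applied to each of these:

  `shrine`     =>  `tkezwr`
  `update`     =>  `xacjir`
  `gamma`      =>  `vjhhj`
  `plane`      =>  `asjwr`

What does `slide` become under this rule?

s(18)→t(19) and h(7)→k(10) fit y≡15x+9 (mod 26); the inverse of 15 mod 26 is 7. This is an affine cipher: with a=0,…,z=25, each position x becomes (15x+9) mod 26.
For slide: s(18)→15·18+9≡19=t; l(11)→15·11+9≡18=s; i(8)→15·8+9≡25=z; d(3)→15·3+9≡2=c; e(4)→15·4+9≡17=r (all mod 26).

tszcr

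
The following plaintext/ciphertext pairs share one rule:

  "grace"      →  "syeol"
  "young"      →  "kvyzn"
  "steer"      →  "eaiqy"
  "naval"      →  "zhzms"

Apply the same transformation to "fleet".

Shifts by position in grace: pos 0: g→s (+12), pos 1: r→y (+7), pos 2: a→e (+4), pos 3: c→o (+12), pos 4: e→l (+7) — repeating every 3. It's a Vigenère-style cipher with numeric key [12,7,4]: position i shifts by key[i mod 3].
Applying it to fleet: f+12=r, l+7=s, e+4=i, e+12=q, t+7=a.

rsiqa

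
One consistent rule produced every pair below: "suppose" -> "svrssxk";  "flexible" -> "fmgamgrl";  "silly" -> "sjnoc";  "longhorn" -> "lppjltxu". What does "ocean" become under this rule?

In suppose: s→s is +0, u→v is +1, p→r is +2, p→s is +3 — the shift increases by 1 each position. Each letter shifts forward by its position index (0, 1, 2, …) — the shift grows by one for each successive letter.
On ocean: o+0=o, c+1=d, e+2=g, a+3=d, n+4=r.

odgdr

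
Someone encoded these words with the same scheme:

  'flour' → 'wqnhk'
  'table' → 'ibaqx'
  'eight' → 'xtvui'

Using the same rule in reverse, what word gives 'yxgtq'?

f(5)→w(22) and l(11)→q(16) fit y≡25x+1 (mod 26); the inverse of 25 mod 26 is 25. Each letter's alphabet position (a=0..z=25) is mapped through 25·x+1 mod 26 — an affine cipher.
Decoding yxgtq: y(24)→25·(24−1)≡3=d; x(23)→25·(23−1)≡4=e; g(6)→25·(6−1)≡21=v; t(19)→25·(19−1)≡8=i; q(16)→25·(16−1)≡11=l (all mod 26).

devil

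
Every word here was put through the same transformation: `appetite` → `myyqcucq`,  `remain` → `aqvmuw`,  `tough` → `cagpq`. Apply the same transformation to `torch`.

caalq

The shift depends on letter class: consonant p→y is +9, but vowel a→m is +12. The rule splits by letter class: vowels +12, consonants +9.
Applying it to torch: t(cons)+9=c, o(vowel)+12=a, r(cons)+9=a, c(cons)+9=l, h(cons)+9=q.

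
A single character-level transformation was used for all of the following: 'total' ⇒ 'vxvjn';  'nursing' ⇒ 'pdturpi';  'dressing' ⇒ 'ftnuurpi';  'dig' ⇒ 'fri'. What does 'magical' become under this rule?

The shift depends on letter class: consonant t→v is +2, but vowel o→x is +9. The rule splits by letter class: vowels +9, consonants +2.
Applying it to magical: m(cons)+2=o, a(vowel)+9=j, g(cons)+2=i, i(vowel)+9=r, c(cons)+2=e, a(vowel)+9=j, l(cons)+2=n.

ojirejn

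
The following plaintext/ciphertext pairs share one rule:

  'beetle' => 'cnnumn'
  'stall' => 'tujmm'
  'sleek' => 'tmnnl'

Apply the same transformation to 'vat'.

wju

The shift depends on letter class: consonant b→c is +1, but vowel e→n is +9. Two shifts are in play — +9 for a/e/i/o/u, +1 for every other letter.
For vat: v(cons)+1=w, a(vowel)+9=j, t(cons)+1=u.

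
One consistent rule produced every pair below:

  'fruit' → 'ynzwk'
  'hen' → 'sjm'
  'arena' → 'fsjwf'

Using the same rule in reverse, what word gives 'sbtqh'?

clown

The output letters match the input read backwards, each shifted +5: fruit reversed is tiurf. The word is reversed, then every letter is shifted forward by 5.
Decoding sbtqh: shift back: s−5=n, b−5=w, t−5=o, q−5=l, h−5=c → nwolc; then reverse → clown.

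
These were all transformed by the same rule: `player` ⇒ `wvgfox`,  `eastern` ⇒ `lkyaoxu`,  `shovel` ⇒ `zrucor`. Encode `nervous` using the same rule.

Shifts by position in player: pos 0: p→w (+7), pos 1: l→v (+10), pos 2: a→g (+6), pos 3: y→f (+7), pos 4: e→o (+10), pos 5: r→x (+6) — repeating every 3. It's a Vigenère-style cipher with numeric key [7,10,6]: position i shifts by key[i mod 3].
Applying it to nervous: n+7=u, e+10=o, r+6=x, v+7=c, o+10=y, u+6=a, s+7=z.

uoxcyaz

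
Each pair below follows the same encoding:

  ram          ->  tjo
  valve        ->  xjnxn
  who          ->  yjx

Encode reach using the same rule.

tnjej

The shift depends on letter class: consonant r→t is +2, but vowel a→j is +9. Vowels shift forward by 9 and consonants shift forward by 2.
For reach: r(cons)+2=t, e(vowel)+9=n, a(vowel)+9=j, c(cons)+2=e, h(cons)+2=j.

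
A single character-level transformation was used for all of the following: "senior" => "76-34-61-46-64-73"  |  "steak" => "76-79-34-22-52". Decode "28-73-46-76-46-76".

crisis

s(#19)→76 and e(#5)→34: differences scale by 3, so n = 3·pos + 19. With a=1..z=26, the number is 3·pos + 19.
Decoding 28-73-46-76-46-76: 28→(28−19)÷3=3=c, 73→(73−19)÷3=18=r, 46→(46−19)÷3=9=i, 76→(76−19)÷3=19=s, 46→(46−19)÷3=9=i, 76→(76−19)÷3=19=s.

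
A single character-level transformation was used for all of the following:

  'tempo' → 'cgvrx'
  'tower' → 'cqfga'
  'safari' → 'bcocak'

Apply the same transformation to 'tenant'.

cgwcwv

Shifts by position in tempo: pos 0: t→c (+9), pos 1: e→g (+2), pos 2: m→v (+9), pos 3: p→r (+2) — repeating every 2. A repeating key of period 2 is used — shifts +9, +2 over and over.
On tenant: t+9=c, e+2=g, n+9=w, a+2=c, n+9=w, t+2=v.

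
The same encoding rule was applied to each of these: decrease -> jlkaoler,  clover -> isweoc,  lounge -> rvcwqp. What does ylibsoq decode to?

In decrease: d→j is +6, e→l is +7, c→k is +8, r→a is +9 — the shift increases by 1 each position. Each letter shifts forward by (position + 6), i.e. 6, 7, 8, … — the shift grows by one for each successive letter.
Decoding ylibsoq: y−6=s, l−7=e, i−8=a, b−9=s, s−10=i, o−11=d, q−12=e.

seaside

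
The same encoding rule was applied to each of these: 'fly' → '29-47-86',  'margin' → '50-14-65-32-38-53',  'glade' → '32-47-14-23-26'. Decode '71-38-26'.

tie

f(#6)→29 and l(#12)→47: differences scale by 3, so n = 3·pos + 11. With a=1..z=26, the number is 3·pos + 11.
Undoing it on 71-38-26: 71→(71−11)÷3=20=t, 38→(38−11)÷3=9=i, 26→(26−11)÷3=5=e.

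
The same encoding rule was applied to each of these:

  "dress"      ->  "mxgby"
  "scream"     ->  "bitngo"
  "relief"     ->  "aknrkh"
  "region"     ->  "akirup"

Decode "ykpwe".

penny

The shifts repeat in a cycle of length 3: positions 0,1,… shift by +9, +6, +2, then the pattern repeats.
Undoing it on ykpwe: y−9=p, k−6=e, p−2=n, w−9=n, e−6=y.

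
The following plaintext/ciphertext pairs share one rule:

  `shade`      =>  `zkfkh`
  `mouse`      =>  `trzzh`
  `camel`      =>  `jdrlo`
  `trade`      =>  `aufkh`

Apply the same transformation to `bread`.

iujhg

Shifts by position in shade: pos 0: s→z (+7), pos 1: h→k (+3), pos 2: a→f (+5), pos 3: d→k (+7), pos 4: e→h (+3) — repeating every 3. It's a Vigenère-style cipher with numeric key [7,3,5]: position i shifts by key[i mod 3].
Applying it to bread: b+7=i, r+3=u, e+5=j, a+7=h, d+3=g.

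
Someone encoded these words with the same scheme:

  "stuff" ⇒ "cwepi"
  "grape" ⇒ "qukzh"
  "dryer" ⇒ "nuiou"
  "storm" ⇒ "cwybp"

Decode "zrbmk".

porch

A repeating key of period 3 is used — shifts +10, +3, +10 over and over.
Reversing it on zrbmk: z−10=p, r−3=o, b−10=r, m−10=c, k−3=h.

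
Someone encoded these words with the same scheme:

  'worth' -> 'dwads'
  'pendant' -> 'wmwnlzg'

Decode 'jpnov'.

cheek

In worth: w→d is +7, o→w is +8, r→a is +9, t→d is +10 — the shift increases by 1 each position. Each letter shifts forward by (position + 7), i.e. 7, 8, 9, … — the shift grows by one for each successive letter.
Undoing it on jpnov: j−7=c, p−8=h, n−9=e, o−10=e, v−11=k.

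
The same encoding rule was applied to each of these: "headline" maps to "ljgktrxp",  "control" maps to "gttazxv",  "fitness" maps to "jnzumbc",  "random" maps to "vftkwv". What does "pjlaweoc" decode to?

leftover

In headline: h→l is +4, e→j is +5, a→g is +6, d→k is +7 — the shift increases by 1 each position. The shift increases by 1 at each position, starting from +4: 4, 5, 6, ….
Decoding pjlaweoc: p−4=l, j−5=e, l−6=f, a−7=t, w−8=o, e−9=v, o−10=e, c−11=r.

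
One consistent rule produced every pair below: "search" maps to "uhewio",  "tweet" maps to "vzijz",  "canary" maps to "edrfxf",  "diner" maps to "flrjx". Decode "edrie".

candy

In search: s→u is +2, e→h is +3, a→e is +4, r→w is +5 — the shift increases by 1 each position. Each letter shifts forward by (position + 2), i.e. 2, 3, 4, … — the shift grows by one for each successive letter.
Decoding edrie: e−2=c, d−3=a, r−4=n, i−5=d, e−6=y.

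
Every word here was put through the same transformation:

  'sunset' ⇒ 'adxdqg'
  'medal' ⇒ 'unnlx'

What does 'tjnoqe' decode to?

In sunset: s→a is +8, u→d is +9, n→x is +10, s→d is +11 — the shift increases by 1 each position. The shift increases by 1 at each position, starting from +8: 8, 9, 10, ….
Decoding tjnoqe: t−8=l, j−9=a, n−10=d, o−11=d, q−12=e, e−13=r.

ladder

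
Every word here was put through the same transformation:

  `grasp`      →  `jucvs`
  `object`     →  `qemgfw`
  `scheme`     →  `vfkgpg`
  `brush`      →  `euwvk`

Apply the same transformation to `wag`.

The shift depends on letter class: consonant g→j is +3, but vowel a→c is +2. Vowels shift forward by 2 and consonants shift forward by 3.
Applying it to wag: w(cons)+3=z, a(vowel)+2=c, g(cons)+3=j.

zcj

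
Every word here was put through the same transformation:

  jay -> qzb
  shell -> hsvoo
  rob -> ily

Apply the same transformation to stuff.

hgfuu

Each pair mirrors across the alphabet (j↔q, a↔z, y↔b): positions sum to 25. This is the alphabet-reversal cipher (Atbash): a becomes z, b becomes y, etc.
On stuff: s↔h, t↔g, u↔f, f↔u, f↔u.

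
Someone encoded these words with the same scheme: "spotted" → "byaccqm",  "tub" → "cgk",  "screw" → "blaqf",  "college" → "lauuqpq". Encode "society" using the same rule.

The shift depends on letter class: consonant s→b is +9, but vowel o→a is +12. Two shifts are in play — +12 for a/e/i/o/u, +9 for every other letter.
Applying it to society: s(cons)+9=b, o(vowel)+12=a, c(cons)+9=l, i(vowel)+12=u, e(vowel)+12=q, t(cons)+9=c, y(cons)+9=h.

baluqch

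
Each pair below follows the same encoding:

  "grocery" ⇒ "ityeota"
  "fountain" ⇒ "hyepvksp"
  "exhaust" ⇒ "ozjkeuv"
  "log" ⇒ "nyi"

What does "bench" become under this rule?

Vowels shift forward by 10 and consonants shift forward by 2.
Applying it to bench: b(cons)+2=d, e(vowel)+10=o, n(cons)+2=p, c(cons)+2=e, h(cons)+2=j.

dopej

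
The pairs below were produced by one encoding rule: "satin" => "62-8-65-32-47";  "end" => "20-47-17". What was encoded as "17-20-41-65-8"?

s(#19)→62 and a(#1)→8: differences scale by 3, so n = 3·pos + 5. The formula is n = 3×(alphabet index, a=1) + 5.
Reversing it on 17-20-41-65-8: 17→(17−5)÷3=4=d, 20→(20−5)÷3=5=e, 41→(41−5)÷3=12=l, 65→(65−5)÷3=20=t, 8→(8−5)÷3=1=a.

delta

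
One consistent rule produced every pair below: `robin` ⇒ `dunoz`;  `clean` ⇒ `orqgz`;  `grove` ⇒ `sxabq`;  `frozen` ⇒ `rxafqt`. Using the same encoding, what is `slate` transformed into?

ermzq

The shifts repeat in a cycle of length 2: positions 0,1,… shift by +12, +6, then the pattern repeats.
Applying it to slate: s+12=e, l+6=r, a+12=m, t+6=z, e+12=q.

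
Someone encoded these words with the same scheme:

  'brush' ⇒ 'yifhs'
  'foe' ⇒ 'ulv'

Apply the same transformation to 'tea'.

Each letter is replaced by its mirror in the alphabet: a↔z, b↔y, c↔x, and so on (the Atbash cipher).
Applying it to tea: t↔g, e↔v, a↔z.

gvz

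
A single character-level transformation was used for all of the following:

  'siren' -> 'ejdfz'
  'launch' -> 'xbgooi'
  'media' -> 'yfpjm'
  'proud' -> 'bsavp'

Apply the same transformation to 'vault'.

Shifts by position in siren: pos 0: s→e (+12), pos 1: i→j (+1), pos 2: r→d (+12), pos 3: e→f (+1) — repeating every 2. A repeating key of period 2 is used — shifts +12, +1 over and over.
For vault: v+12=h, a+1=b, u+12=g, l+1=m, t+12=f.

hbgmf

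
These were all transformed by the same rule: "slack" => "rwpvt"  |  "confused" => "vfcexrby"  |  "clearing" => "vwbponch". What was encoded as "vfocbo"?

s(18)→r(17) and l(11)→w(22) fit y≡3x+15 (mod 26); the inverse of 3 mod 26 is 9. Each letter's alphabet position (a=0..z=25) is mapped through 3·x+15 mod 26 — an affine cipher.
Undoing it on vfocbo: v(21)→9·(21−15)≡2=c; f(5)→9·(5−15)≡14=o; o(14)→9·(14−15)≡17=r; c(2)→9·(2−15)≡13=n; b(1)→9·(1−15)≡4=e; o(14)→9·(14−15)≡17=r (all mod 26).

corner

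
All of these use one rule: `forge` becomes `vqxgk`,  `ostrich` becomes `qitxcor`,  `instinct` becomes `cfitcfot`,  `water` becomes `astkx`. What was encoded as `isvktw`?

f(5)→v(21) and o(14)→q(16) fit y≡11x+18 (mod 26); the inverse of 11 mod 26 is 19. Each letter's alphabet position (a=0..z=25) is mapped through 11·x+18 mod 26 — an affine cipher.
Undoing it on isvktw: i(8)→19·(8−18)≡18=s; s(18)→19·(18−18)≡0=a; v(21)→19·(21−18)≡5=f; k(10)→19·(10−18)≡4=e; t(19)→19·(19−18)≡19=t; w(22)→19·(22−18)≡24=y (all mod 26).

safety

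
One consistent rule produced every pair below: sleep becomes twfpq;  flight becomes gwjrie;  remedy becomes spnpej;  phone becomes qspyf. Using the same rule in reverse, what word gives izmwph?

hollow

Shifts by position in sleep: pos 0: s→t (+1), pos 1: l→w (+11), pos 2: e→f (+1), pos 3: e→p (+11) — repeating every 2. It's a Vigenère-style cipher with numeric key [1,11]: position i shifts by key[i mod 2].
Reversing it on izmwph: i−1=h, z−11=o, m−1=l, w−11=l, p−1=o, h−11=w.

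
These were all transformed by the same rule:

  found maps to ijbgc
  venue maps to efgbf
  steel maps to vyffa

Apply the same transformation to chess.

zofvv

f(5)→i(8) and o(14)→j(9) fit y≡3x+19 (mod 26); the inverse of 3 mod 26 is 9. This is an affine cipher: with a=0,…,z=25, each position x becomes (3x+19) mod 26.
For chess: c(2)→3·2+19≡25=z; h(7)→3·7+19≡14=o; e(4)→3·4+19≡5=f; s(18)→3·18+19≡21=v; s(18)→3·18+19≡21=v (all mod 26).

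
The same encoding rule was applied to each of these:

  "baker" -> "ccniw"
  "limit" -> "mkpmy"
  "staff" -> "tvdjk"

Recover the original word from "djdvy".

Each letter shifts forward by (position + 1), i.e. 1, 2, 3, … — the shift grows by one for each successive letter.
Decoding djdvy: d−1=c, j−2=h, d−3=a, v−4=r, y−5=t.

chart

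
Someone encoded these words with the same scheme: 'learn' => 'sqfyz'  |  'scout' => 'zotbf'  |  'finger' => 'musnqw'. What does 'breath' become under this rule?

idjhfm

A repeating key of period 3 is used — shifts +7, +12, +5 over and over.
Applying it to breath: b+7=i, r+12=d, e+5=j, a+7=h, t+12=f, h+5=m.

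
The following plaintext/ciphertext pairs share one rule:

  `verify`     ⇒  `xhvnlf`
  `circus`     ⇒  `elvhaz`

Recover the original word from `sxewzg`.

In verify: v→x is +2, e→h is +3, r→v is +4, i→n is +5 — the shift increases by 1 each position. The shift increases by 1 at each position, starting from +2: 2, 3, 4, ….
Undoing it on sxewzg: s−2=q, x−3=u, e−4=a, w−5=r, z−6=t, g−7=z.

quartz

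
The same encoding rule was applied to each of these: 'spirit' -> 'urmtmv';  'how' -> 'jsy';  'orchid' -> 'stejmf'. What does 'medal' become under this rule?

The shift depends on letter class: consonant s→u is +2, but vowel i→m is +4. Vowels shift forward by 4 and consonants shift forward by 2.
Applying it to medal: m(cons)+2=o, e(vowel)+4=i, d(cons)+2=f, a(vowel)+4=e, l(cons)+2=n.

oifen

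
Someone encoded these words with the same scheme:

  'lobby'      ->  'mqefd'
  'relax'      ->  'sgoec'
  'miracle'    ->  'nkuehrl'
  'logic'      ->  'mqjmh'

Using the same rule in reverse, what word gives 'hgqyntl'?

In lobby: l→m is +1, o→q is +2, b→e is +3, b→f is +4 — the shift increases by 1 each position. The shift increases by 1 at each position, starting from +1: 1, 2, 3, ….
Decoding hgqyntl: h−1=g, g−2=e, q−3=n, y−4=u, n−5=i, t−6=n, l−7=e.

genuine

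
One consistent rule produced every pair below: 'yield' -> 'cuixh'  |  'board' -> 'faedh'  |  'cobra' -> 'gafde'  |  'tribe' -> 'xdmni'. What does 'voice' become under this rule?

Shifts by position in yield: pos 0: y→c (+4), pos 1: i→u (+12), pos 2: e→i (+4), pos 3: l→x (+12) — repeating every 2. The shifts repeat in a cycle of length 2: positions 0,1,… shift by +4, +12, then the pattern repeats.
On voice: v+4=z, o+12=a, i+4=m, c+12=o, e+4=i.

zamoi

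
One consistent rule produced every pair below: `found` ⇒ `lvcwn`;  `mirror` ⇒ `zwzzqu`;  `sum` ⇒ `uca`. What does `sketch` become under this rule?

The output letters match the input read backwards, each shifted +8: found reversed is dnuof. Two steps: reverse the string, then apply a Caesar shift of +8.
For sketch: reverse → hcteks; then shift: h+8=p, c+8=k, t+8=b, e+8=m, k+8=s, s+8=a.

pkbmsa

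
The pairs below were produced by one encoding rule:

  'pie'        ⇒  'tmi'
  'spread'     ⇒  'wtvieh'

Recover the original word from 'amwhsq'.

Compare letters: p→t is +4, i→m is +4, e→i is +4 — a constant shift. This is a Caesar cipher with shift 4.
Decoding amwhsq: a−4=w, m−4=i, w−4=s, h−4=d, s−4=o, q−4=m.

wisdom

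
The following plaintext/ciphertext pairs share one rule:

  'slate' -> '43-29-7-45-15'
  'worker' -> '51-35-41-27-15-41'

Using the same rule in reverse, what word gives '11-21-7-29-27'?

chalk

s(#19)→43 and l(#12)→29: differences scale by 2, so n = 2·pos + 5. Each letter becomes 2×(its alphabet position, a=1..z=26) + 5.
Undoing it on 11-21-7-29-27: 11→(11−5)÷2=3=c, 21→(21−5)÷2=8=h, 7→(7−5)÷2=1=a, 29→(29−5)÷2=12=l, 27→(27−5)÷2=11=k.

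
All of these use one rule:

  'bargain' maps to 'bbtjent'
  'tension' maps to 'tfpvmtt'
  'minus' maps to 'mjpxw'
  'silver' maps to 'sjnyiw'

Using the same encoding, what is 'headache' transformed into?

Each letter shifts forward by its position index (0, 1, 2, …) — the shift grows by one for each successive letter.
Applying it to headache: h+0=h, e+1=f, a+2=c, d+3=g, a+4=e, c+5=h, h+6=n, e+7=l.

hfcgehnl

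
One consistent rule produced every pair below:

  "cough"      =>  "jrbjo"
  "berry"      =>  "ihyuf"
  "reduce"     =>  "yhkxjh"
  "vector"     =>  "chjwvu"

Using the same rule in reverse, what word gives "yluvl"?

Shifts by position in cough: pos 0: c→j (+7), pos 1: o→r (+3), pos 2: u→b (+7), pos 3: g→j (+3) — repeating every 2. The shifts repeat in a cycle of length 2: positions 0,1,… shift by +7, +3, then the pattern repeats.
Undoing it on yluvl: y−7=r, l−3=i, u−7=n, v−3=s, l−7=e.

rinse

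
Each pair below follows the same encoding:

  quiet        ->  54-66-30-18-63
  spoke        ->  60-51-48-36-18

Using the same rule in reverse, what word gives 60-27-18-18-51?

sheep

q(#17)→54 and u(#21)→66: differences scale by 3, so n = 3·pos + 3. Each letter becomes 3×(its alphabet position, a=1..z=26) + 3.
Decoding 60-27-18-18-51: 60→(60−3)÷3=19=s, 27→(27−3)÷3=8=h, 18→(18−3)÷3=5=e, 18→(18−3)÷3=5=e, 51→(51−3)÷3=16=p.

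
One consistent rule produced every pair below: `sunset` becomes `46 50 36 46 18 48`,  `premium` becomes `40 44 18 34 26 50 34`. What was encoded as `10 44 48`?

art

With a=1..z=26, the number is 2·pos + 8.
Undoing it on 10 44 48: 10→(10−8)÷2=1=a, 44→(44−8)÷2=18=r, 48→(48−8)÷2=20=t.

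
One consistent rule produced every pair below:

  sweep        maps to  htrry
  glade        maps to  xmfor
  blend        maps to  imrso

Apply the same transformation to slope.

s(18)→h(7) and w(22)→t(19) fit y≡3x+5 (mod 26); the inverse of 3 mod 26 is 9. Treating letters as 0–25, the rule is x ↦ 3x + 5 (mod 26).
Applying it to slope: s(18)→3·18+5≡7=h; l(11)→3·11+5≡12=m; o(14)→3·14+5≡21=v; p(15)→3·15+5≡24=y; e(4)→3·4+5≡17=r (all mod 26).

hmvyr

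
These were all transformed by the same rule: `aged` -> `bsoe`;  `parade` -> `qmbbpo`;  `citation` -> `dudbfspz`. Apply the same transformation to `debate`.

eqlbfo

Shifts by position in aged: pos 0: a→b (+1), pos 1: g→s (+12), pos 2: e→o (+10), pos 3: d→e (+1) — repeating every 3. The shifts repeat in a cycle of length 3: positions 0,1,… shift by +1, +12, +10, then the pattern repeats.
Applying it to debate: d+1=e, e+12=q, b+10=l, a+1=b, t+12=f, e+10=o.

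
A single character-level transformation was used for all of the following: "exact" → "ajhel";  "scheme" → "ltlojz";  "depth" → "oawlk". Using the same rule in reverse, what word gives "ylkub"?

under

The output letters match the input read backwards, each shifted +7: exact reversed is tcaxe. The word is reversed, then every letter is shifted forward by 7.
Reversing it on ylkub: shift back: y−7=r, l−7=e, k−7=d, u−7=n, b−7=u → rednu; then reverse → under.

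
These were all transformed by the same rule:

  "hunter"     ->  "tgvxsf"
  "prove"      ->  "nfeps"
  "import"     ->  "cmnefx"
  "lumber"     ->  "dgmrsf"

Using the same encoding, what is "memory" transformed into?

Treating letters as 0–25, the rule is x ↦ 9x + 8 (mod 26).
For memory: m(12)→9·12+8≡12=m; e(4)→9·4+8≡18=s; m(12)→9·12+8≡12=m; o(14)→9·14+8≡4=e; r(17)→9·17+8≡5=f; y(24)→9·24+8≡16=q (all mod 26).

msmefq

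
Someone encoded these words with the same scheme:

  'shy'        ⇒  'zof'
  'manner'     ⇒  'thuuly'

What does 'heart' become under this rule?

olhya

This is a Caesar cipher with shift 7.
For heart: h+7=o, e+7=l, a+7=h, r+7=y, t+7=a.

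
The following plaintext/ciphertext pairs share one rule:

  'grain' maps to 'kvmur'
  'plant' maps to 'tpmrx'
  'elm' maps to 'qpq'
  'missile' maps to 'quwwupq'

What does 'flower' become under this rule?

The shift depends on letter class: consonant g→k is +4, but vowel a→m is +12. The rule splits by letter class: vowels +12, consonants +4.
For flower: f(cons)+4=j, l(cons)+4=p, o(vowel)+12=a, w(cons)+4=a, e(vowel)+12=q, r(cons)+4=v.

jpaaqv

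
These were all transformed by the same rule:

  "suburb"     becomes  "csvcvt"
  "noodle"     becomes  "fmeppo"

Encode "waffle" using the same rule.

fmggbx

The output letters match the input read backwards, each shifted +1: suburb reversed is brubus. Two steps: reverse the string, then apply a Caesar shift of +1.
For waffle: reverse → elffaw; then shift: e+1=f, l+1=m, f+1=g, f+1=g, a+1=b, w+1=x.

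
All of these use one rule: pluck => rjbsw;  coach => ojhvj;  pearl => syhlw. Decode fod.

The output letters match the input read backwards, each shifted +7: pluck reversed is kculp. Two steps: reverse the string, then apply a Caesar shift of +7.
Undoing it on fod: shift back: f−7=y, o−7=h, d−7=w → yhw; then reverse → why.

why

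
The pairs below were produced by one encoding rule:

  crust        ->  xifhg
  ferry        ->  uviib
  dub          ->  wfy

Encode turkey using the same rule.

Each pair mirrors across the alphabet (c↔x, r↔i, u↔f): positions sum to 25. Letters are reflected about the middle of the alphabet (position → 25−position): Atbash.
On turkey: t↔g, u↔f, r↔i, k↔p, e↔v, y↔b.

gfipvb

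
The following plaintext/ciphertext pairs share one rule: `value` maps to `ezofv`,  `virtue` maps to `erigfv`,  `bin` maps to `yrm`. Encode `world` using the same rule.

Each pair mirrors across the alphabet (v↔e, a↔z, l↔o): positions sum to 25. This is the alphabet-reversal cipher (Atbash): a becomes z, b becomes y, etc.
On world: w↔d, o↔l, r↔i, l↔o, d↔w.

dliow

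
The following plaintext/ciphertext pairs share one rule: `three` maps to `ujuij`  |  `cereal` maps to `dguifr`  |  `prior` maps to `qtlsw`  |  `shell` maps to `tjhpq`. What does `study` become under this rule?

tvxhd

In three: t→u is +1, h→j is +2, r→u is +3, e→i is +4 — the shift increases by 1 each position. Letter i (0-indexed) is shifted by i+1, so successive shifts are 1, 2, 3, ….
On study: s+1=t, t+2=v, u+3=x, d+4=h, y+5=d.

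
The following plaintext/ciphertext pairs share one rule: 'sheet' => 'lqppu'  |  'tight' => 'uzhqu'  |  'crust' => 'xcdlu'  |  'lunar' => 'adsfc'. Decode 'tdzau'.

s(18)→l(11) and h(7)→q(16) fit y≡9x+5 (mod 26); the inverse of 9 mod 26 is 3. This is an affine cipher: with a=0,…,z=25, each position x becomes (9x+5) mod 26.
Undoing it on tdzau: t(19)→3·(19−5)≡16=q; d(3)→3·(3−5)≡20=u; z(25)→3·(25−5)≡8=i; a(0)→3·(0−5)≡11=l; u(20)→3·(20−5)≡19=t (all mod 26).

quilt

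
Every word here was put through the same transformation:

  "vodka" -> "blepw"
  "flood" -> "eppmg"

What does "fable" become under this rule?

The output letters match the input read backwards, each shifted +1: vodka reversed is akdov. The word is reversed, then every letter is shifted forward by 1.
On fable: reverse → elbaf; then shift: e+1=f, l+1=m, b+1=c, a+1=b, f+1=g.

fmcbg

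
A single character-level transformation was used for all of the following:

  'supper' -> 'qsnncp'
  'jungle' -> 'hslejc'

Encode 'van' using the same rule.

Compare letters: s→q is +24, u→s is +24, p→n is +24 — a constant shift. It's a constant shift of +24 (ROT24).
On van: v+24=t, a+24=y, n+24=l.

tyl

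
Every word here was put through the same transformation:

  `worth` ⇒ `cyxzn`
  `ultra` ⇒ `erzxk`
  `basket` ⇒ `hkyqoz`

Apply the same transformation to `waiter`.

Two shifts are in play — +10 for a/e/i/o/u, +6 for every other letter.
Applying it to waiter: w(cons)+6=c, a(vowel)+10=k, i(vowel)+10=s, t(cons)+6=z, e(vowel)+10=o, r(cons)+6=x.

ckszox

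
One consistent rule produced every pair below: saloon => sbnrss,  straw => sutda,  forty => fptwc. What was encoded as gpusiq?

In saloon: s→s is +0, a→b is +1, l→n is +2, o→r is +3 — the shift increases by 1 each position. The shift increases by 1 at each position, starting from +0: 0, 1, 2, ….
Reversing it on gpusiq: g−0=g, p−1=o, u−2=s, s−3=p, i−4=e, q−5=l.

gospel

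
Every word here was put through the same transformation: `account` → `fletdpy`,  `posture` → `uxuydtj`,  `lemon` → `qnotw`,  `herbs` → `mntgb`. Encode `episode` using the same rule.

jykxxfj

Shifts by position in account: pos 0: a→f (+5), pos 1: c→l (+9), pos 2: c→e (+2), pos 3: o→t (+5), pos 4: u→d (+9), pos 5: n→p (+2) — repeating every 3. The shifts repeat in a cycle of length 3: positions 0,1,… shift by +5, +9, +2, then the pattern repeats.
For episode: e+5=j, p+9=y, i+2=k, s+5=x, o+9=x, d+2=f, e+5=j.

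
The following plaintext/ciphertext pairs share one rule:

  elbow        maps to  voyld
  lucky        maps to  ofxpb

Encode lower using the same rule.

Each pair mirrors across the alphabet (e↔v, l↔o, b↔y): positions sum to 25. Letters are reflected about the middle of the alphabet (position → 25−position): Atbash.
For lower: l↔o, o↔l, w↔d, e↔v, r↔i.

oldvi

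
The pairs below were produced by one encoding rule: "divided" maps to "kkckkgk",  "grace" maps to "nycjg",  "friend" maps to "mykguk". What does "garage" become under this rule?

ncycng

The rule splits by letter class: vowels +2, consonants +7.
For garage: g(cons)+7=n, a(vowel)+2=c, r(cons)+7=y, a(vowel)+2=c, g(cons)+7=n, e(vowel)+2=g.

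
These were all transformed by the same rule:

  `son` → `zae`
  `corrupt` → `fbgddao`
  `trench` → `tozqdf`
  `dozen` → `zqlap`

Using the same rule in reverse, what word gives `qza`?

one

Read the word backwards and shift each letter +12.
Decoding qza: shift back: q−12=e, z−12=n, a−12=o → eno; then reverse → one.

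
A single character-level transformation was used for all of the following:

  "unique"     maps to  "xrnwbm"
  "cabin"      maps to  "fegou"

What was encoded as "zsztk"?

wound

In unique: u→x is +3, n→r is +4, i→n is +5, q→w is +6 — the shift increases by 1 each position. Letter i (0-indexed) is shifted by i+3, so successive shifts are 3, 4, 5, ….
Undoing it on zsztk: z−3=w, s−4=o, z−5=u, t−6=n, k−7=d.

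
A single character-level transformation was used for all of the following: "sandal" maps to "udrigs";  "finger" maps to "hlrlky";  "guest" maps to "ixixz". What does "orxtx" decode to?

motor

In sandal: s→u is +2, a→d is +3, n→r is +4, d→i is +5 — the shift increases by 1 each position. Each letter shifts forward by (position + 2), i.e. 2, 3, 4, … — the shift grows by one for each successive letter.
Undoing it on orxtx: o−2=m, r−3=o, x−4=t, t−5=o, x−6=r.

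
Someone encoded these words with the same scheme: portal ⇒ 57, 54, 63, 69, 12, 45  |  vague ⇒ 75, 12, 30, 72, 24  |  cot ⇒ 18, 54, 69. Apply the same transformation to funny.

27, 72, 51, 51, 84

p(#16)→57 and o(#15)→54: differences scale by 3, so n = 3·pos + 9. The formula is n = 3×(alphabet index, a=1) + 9.
On funny: f=6→27, u=21→72, n=14→51, n=14→51, y=25→84.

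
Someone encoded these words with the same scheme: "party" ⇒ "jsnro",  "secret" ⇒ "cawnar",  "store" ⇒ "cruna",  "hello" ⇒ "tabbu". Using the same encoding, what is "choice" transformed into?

Treating letters as 0–25, the rule is x ↦ 15x + 18 (mod 26).
For choice: c(2)→15·2+18≡22=w; h(7)→15·7+18≡19=t; o(14)→15·14+18≡20=u; i(8)→15·8+18≡8=i; c(2)→15·2+18≡22=w; e(4)→15·4+18≡0=a (all mod 26).

wtuiwa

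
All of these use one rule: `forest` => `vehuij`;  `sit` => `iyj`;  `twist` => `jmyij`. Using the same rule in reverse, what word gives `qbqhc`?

alarm

Compare letters: f→v is +16, o→e is +16, r→h is +16 — a constant shift. This is a Caesar cipher with shift 16.
Undoing it on qbqhc: q−16=a, b−16=l, q−16=a, h−16=r, c−16=m.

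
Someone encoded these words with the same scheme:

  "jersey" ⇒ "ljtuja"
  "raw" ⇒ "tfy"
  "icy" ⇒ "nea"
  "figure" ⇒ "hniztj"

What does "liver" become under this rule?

The shift depends on letter class: consonant j→l is +2, but vowel e→j is +5. Vowels shift forward by 5 and consonants shift forward by 2.
For liver: l(cons)+2=n, i(vowel)+5=n, v(cons)+2=x, e(vowel)+5=j, r(cons)+2=t.

nnxjt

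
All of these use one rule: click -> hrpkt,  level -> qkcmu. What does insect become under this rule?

In click: c→h is +5, l→r is +6, i→p is +7, c→k is +8 — the shift increases by 1 each position. Each letter shifts forward by (position + 5), i.e. 5, 6, 7, … — the shift grows by one for each successive letter.
For insect: i+5=n, n+6=t, s+7=z, e+8=m, c+9=l, t+10=d.

ntzmld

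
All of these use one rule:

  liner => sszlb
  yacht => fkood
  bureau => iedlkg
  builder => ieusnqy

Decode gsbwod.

Shifts by position in liner: pos 0: l→s (+7), pos 1: i→s (+10), pos 2: n→z (+12), pos 3: e→l (+7), pos 4: r→b (+10) — repeating every 3. The shifts repeat in a cycle of length 3: positions 0,1,… shift by +7, +10, +12, then the pattern repeats.
Reversing it on gsbwod: g−7=z, s−10=i, b−12=p, w−7=p, o−10=e, d−12=r.

zipper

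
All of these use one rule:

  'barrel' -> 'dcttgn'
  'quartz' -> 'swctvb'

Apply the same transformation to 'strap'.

uvtcr

Compare letters: b→d is +2, a→c is +2, r→t is +2 — a constant shift. Each letter is shifted forward by 2 in the alphabet (a Caesar shift of +2).
For strap: s+2=u, t+2=v, r+2=t, a+2=c, p+2=r.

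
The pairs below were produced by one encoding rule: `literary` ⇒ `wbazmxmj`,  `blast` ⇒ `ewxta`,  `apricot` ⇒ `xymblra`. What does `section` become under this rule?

l(11)→w(22) and i(8)→b(1) fit y≡7x+23 (mod 26); the inverse of 7 mod 26 is 15. Each letter's alphabet position (a=0..z=25) is mapped through 7·x+23 mod 26 — an affine cipher.
For section: s(18)→7·18+23≡19=t; e(4)→7·4+23≡25=z; c(2)→7·2+23≡11=l; t(19)→7·19+23≡0=a; i(8)→7·8+23≡1=b; o(14)→7·14+23≡17=r; n(13)→7·13+23≡10=k (all mod 26).

tzlabrk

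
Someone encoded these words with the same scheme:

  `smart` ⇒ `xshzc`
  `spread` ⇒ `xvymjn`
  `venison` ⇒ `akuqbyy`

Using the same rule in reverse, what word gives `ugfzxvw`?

payroll

In smart: s→x is +5, m→s is +6, a→h is +7, r→z is +8 — the shift increases by 1 each position. Each letter shifts forward by (position + 5), i.e. 5, 6, 7, … — the shift grows by one for each successive letter.
Decoding ugfzxvw: u−5=p, g−6=a, f−7=y, z−8=r, x−9=o, v−10=l, w−11=l.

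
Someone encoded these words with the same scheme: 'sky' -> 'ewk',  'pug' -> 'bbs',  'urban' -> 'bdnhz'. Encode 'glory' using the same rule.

sxvdk

The rule splits by letter class: vowels +7, consonants +12.
Applying it to glory: g(cons)+12=s, l(cons)+12=x, o(vowel)+7=v, r(cons)+12=d, y(cons)+12=k.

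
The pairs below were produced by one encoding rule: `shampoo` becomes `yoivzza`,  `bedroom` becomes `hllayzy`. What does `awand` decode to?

upset

In shampoo: s→y is +6, h→o is +7, a→i is +8, m→v is +9 — the shift increases by 1 each position. The shift increases by 1 at each position, starting from +6: 6, 7, 8, ….
Reversing it on awand: a−6=u, w−7=p, a−8=s, n−9=e, d−10=t.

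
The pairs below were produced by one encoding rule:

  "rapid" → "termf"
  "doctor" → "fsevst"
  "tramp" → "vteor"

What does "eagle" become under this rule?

ieini

Two shifts are in play — +4 for a/e/i/o/u, +2 for every other letter.
On eagle: e(vowel)+4=i, a(vowel)+4=e, g(cons)+2=i, l(cons)+2=n, e(vowel)+4=i.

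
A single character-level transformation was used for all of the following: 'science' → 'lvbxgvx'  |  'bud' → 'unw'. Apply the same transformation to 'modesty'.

fhwxlmr

Compare letters: s→l is +19, c→v is +19, i→b is +19 — a constant shift. Every letter moves 19 places later in the alphabet, wrapping around z→a.
For modesty: m+19=f, o+19=h, d+19=w, e+19=x, s+19=l, t+19=m, y+19=r.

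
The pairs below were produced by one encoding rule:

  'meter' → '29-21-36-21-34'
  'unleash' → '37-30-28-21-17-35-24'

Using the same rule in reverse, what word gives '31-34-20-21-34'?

Letters become their 1-based position plus 16 (so a→17, b→18, …).
Undoing it on 31-34-20-21-34: 31→(31−16)÷1=15=o, 34→(34−16)÷1=18=r, 20→(20−16)÷1=4=d, 21→(21−16)÷1=5=e, 34→(34−16)÷1=18=r.

order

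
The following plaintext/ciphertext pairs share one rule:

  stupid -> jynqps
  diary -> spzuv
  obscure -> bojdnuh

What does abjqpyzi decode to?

s(18)→j(9) and t(19)→y(24) fit y≡15x+25 (mod 26); the inverse of 15 mod 26 is 7. This is an affine cipher: with a=0,…,z=25, each position x becomes (15x+25) mod 26.
Decoding abjqpyzi: a(0)→7·(0−25)≡7=h; b(1)→7·(1−25)≡14=o; j(9)→7·(9−25)≡18=s; q(16)→7·(16−25)≡15=p; p(15)→7·(15−25)≡8=i; y(24)→7·(24−25)≡19=t; z(25)→7·(25−25)≡0=a; i(8)→7·(8−25)≡11=l (all mod 26).

hospital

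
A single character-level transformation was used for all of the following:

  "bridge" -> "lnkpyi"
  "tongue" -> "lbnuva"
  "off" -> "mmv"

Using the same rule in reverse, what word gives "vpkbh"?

The output letters match the input read backwards, each shifted +7: bridge reversed is egdirb. Two steps: reverse the string, then apply a Caesar shift of +7.
Decoding vpkbh: shift back: v−7=o, p−7=i, k−7=d, b−7=u, h−7=a → oidua; then reverse → audio.

audio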